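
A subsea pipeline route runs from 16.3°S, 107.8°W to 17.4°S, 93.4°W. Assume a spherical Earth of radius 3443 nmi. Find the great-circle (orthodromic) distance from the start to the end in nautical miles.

Haversine: a = sin²(Δφ/2)+cos φ₁ cos φ₂ sin²(Δλ/2) = 0.01448;  σ = 2·atan2(√a,√(1−a))
σ = 13.822° → d = Rσ = 3443·0.24124 = 831 nmi

831 nmi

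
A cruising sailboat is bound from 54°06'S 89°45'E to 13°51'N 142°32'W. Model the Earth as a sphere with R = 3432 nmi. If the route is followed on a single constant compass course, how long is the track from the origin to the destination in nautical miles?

7768 nmi

Δψ = ln[tan(π/4+φ₂/2)/tan(π/4+φ₁/2)] = +1.3713;  Δφ = +1.1860 rad,  Δλ = +2.2291 rad
q = Δφ/Δψ = 0.8649
d = R·√(Δφ² + q²Δλ²) = 3432·2.26341 = 7768 nmi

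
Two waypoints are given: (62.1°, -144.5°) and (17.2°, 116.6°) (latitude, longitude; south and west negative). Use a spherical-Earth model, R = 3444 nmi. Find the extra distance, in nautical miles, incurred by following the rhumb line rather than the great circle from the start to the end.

Great circle: cos σ = sin φ₁ sin φ₂ + cos φ₁ cos φ₂ cos Δλ,  σ = 1.3774 rad → d_gc = 4743.8 nmi
Rhumb line: Δψ = -1.0879, q = Δφ/Δψ = 0.7203, d_rh = R√(Δφ²+q²Δλ²) = 5061.8 nmi
Excess = 5061.8 − 4743.8 = 318.0 ≈ 318 nmi

318 nmi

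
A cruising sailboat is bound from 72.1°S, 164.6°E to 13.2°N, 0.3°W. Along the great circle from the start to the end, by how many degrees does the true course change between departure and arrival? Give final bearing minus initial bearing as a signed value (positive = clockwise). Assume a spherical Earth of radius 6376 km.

At departure: θ₁ = atan2(sin Δλ cos φ₂, cos φ₁ sin φ₂ − sin φ₁ cos φ₂ cos Δλ) = 197.10°
At arrival: θ₂ = atan2(sin Δλ cos φ₁, −cos φ₂ sin φ₁ + sin φ₂ cos φ₁ cos Δλ) = 354.67°
Δθ = θ₂ − θ₁ = +157.6°

+157.6°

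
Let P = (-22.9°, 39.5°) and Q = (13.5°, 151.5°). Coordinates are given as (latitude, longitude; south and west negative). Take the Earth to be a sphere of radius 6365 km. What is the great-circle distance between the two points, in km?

12802 km

cos σ = sin φ₁ sin φ₂ + cos φ₁ cos φ₂ cos Δλ
      = sin(-22.90°)sin(13.50°) + cos(-22.90°)cos(13.50°)cos(112.00°) = -0.4264
σ = 115.238° → d = Rσ = 6365·2.01129 = 12802 km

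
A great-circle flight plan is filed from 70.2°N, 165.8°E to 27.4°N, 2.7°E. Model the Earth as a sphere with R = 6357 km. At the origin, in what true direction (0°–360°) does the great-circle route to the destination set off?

θ = atan2( sin Δλ·cos φ₂ ,  cos φ₁ sin φ₂ − sin φ₁ cos φ₂ cos Δλ )
  = atan2(-0.2581, +0.9551) = 344.88°

344.9°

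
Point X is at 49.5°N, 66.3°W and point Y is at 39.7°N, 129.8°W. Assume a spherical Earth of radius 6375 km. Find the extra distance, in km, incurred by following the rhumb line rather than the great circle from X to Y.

Great circle: cos σ = sin φ₁ sin φ₂ + cos φ₁ cos φ₂ cos Δλ,  σ = 0.7832 rad → d_gc = 4992.7 km
Rhumb line: Δψ = -0.2411, q = Δφ/Δψ = 0.7095, d_rh = R√(Δφ²+q²Δλ²) = 5129.8 km
Excess = 5129.8 − 4992.7 = 137.1 ≈ 137 km

137 km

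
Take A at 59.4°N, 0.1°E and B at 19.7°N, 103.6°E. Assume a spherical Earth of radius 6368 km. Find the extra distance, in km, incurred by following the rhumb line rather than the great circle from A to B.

654 km

Great circle: cos σ = sin φ₁ sin φ₂ + cos φ₁ cos φ₂ cos Δλ,  σ = 1.3916 rad → d_gc = 8861.5 km
Rhumb line: Δψ = -0.9454, q = Δφ/Δψ = 0.7329, d_rh = R√(Δφ²+q²Δλ²) = 9515.8 km
Excess = 9515.8 − 8861.5 = 654.3 ≈ 654 km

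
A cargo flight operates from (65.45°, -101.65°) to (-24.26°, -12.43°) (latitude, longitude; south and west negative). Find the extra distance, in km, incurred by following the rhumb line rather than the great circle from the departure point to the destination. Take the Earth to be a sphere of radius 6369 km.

323 km

Great circle: cos σ = sin φ₁ sin φ₂ + cos φ₁ cos φ₂ cos Δλ,  σ = 1.9483 rad → d_gc = 12408.6 km
Rhumb line: Δψ = -1.9619, q = Δφ/Δψ = 0.7981, d_rh = R√(Δφ²+q²Δλ²) = 12731.6 km
Excess = 12731.6 − 12408.6 = 323.0 ≈ 323 km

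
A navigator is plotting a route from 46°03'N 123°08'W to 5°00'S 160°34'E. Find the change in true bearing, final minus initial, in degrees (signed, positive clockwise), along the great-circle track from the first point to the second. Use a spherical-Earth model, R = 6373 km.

-33.9°

At departure: θ₁ = atan2(sin Δλ cos φ₂, cos φ₁ sin φ₂ − sin φ₁ cos φ₂ cos Δλ) = 256.61°
At arrival: θ₂ = atan2(sin Δλ cos φ₁, −cos φ₂ sin φ₁ + sin φ₂ cos φ₁ cos Δλ) = 222.67°
Δθ = θ₂ − θ₁ = -33.9°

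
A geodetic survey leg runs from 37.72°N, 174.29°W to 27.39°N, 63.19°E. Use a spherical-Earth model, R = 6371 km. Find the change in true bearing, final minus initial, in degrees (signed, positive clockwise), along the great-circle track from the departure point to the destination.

Initial bearing θ₁ = atan2(sin Δλ cos φ₂, cos φ₁ sin φ₂ − sin φ₁ cos φ₂ cos Δλ) = 311.22°
Final bearing θ₂ = (initial bearing from the destination back to the start) + 180° = 222.07°
Δθ = θ₂ − θ₁ = -89.1°

-89.1°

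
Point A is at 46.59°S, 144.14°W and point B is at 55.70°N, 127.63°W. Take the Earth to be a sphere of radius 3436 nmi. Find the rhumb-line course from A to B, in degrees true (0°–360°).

Meridional parts: M(φ₁)=-0.9212, M(φ₂)=+1.1757 → ΔM = +2.0969;  Δλ = +0.2882 rad
tan C = Δλ / ΔM = +0.1374 → C = 7.82°

7.8°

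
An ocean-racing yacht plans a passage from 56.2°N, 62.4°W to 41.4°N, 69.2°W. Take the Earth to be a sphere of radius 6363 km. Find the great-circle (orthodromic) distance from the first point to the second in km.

1715 km

cos σ = sin φ₁ sin φ₂ + cos φ₁ cos φ₂ cos Δλ
      = sin(56.20°)sin(41.40°) + cos(56.20°)cos(41.40°)cos(-6.80°) = 0.9639
σ = 15.445° → d = Rσ = 6363·0.26956 = 1715 km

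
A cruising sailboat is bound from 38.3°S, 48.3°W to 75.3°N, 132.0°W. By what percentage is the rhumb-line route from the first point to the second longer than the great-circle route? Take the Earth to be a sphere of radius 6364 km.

Great circle: σ = 2.1866 rad → d_gc = Rσ = 13915.7 km
Rhumb: Δφ = +1.9827, Δλ = -1.4608, Δψ = +2.7727, q = Δφ/Δψ = 0.7151 → d_rh = R√(Δφ²+q²Δλ²) = 14262.1 km
Excess = (14262.1 − 13915.7) / 13915.7 = 346.4 / 13915.7 = 2.49% ≈ 2.5%

2.5%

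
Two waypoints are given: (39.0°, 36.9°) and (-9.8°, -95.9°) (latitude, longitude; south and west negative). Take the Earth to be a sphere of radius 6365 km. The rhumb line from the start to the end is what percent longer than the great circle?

3.4%

Great circle: σ = 2.2491 rad → d_gc = Rσ = 14315.2 km
Rhumb: Δφ = -0.8517, Δλ = -2.3178, Δψ = -0.9122, q = Δφ/Δψ = 0.9337 → d_rh = R√(Δφ²+q²Δλ²) = 14803.5 km
Excess = (14803.5 − 14315.2) / 14315.2 = 488.3 / 14315.2 = 3.41% ≈ 3.4%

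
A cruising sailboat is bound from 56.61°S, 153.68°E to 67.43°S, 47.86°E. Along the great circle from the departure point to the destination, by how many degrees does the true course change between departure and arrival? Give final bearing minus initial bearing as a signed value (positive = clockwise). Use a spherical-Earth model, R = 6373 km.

+99.1°

At departure: θ₁ = atan2(sin Δλ cos φ₂, cos φ₁ sin φ₂ − sin φ₁ cos φ₂ cos Δλ) = 211.80°
At arrival: θ₂ = atan2(sin Δλ cos φ₁, −cos φ₂ sin φ₁ + sin φ₂ cos φ₁ cos Δλ) = 310.92°
Δθ = θ₂ − θ₁ = +99.1°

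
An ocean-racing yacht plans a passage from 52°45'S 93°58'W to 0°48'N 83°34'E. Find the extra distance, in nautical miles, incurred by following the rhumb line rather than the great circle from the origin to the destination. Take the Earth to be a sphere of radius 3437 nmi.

Great circle: cos σ = sin φ₁ sin φ₂ + cos φ₁ cos φ₂ cos Δλ,  σ = 2.2342 rad → d_gc = 7678.9 nmi
Rhumb line: Δψ = +1.1016, q = Δφ/Δψ = 0.8484, d_rh = R√(Δφ²+q²Δλ²) = 9589.7 nmi
Excess = 9589.7 − 7678.9 = 1910.8 ≈ 1911 nmi

1911 nmi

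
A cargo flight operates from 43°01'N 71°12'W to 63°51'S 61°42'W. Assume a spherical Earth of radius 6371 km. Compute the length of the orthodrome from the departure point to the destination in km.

Haversine: a = sin²(Δφ/2)+cos φ₁ cos φ₂ sin²(Δλ/2) = 0.64728;  σ = 2·atan2(√a,√(1−a))
σ = 107.131° → d = Rσ = 6371·1.86980 = 11912 km

11912 km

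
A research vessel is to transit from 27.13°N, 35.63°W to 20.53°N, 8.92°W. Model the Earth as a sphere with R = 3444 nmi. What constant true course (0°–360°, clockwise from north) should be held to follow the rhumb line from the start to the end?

Meridional parts: M(φ₁)=+0.4923, M(φ₂)=+0.3662 → ΔM = -0.1260;  Δλ = +0.4662 rad
tan C = Δλ / ΔM = -3.6991 → C = 105.13°

105.1°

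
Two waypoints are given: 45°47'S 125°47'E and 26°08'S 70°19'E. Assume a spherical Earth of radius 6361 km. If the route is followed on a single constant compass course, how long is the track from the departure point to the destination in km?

5395 km

Δψ = ln[tan(π/4+φ₂/2)/tan(π/4+φ₁/2)] = +0.4280;  Δφ = +0.3430 rad,  Δλ = -0.9681 rad
q = Δφ/Δψ = 0.8012
d = R·√(Δφ² + q²Δλ²) = 6361·0.84809 = 5395 km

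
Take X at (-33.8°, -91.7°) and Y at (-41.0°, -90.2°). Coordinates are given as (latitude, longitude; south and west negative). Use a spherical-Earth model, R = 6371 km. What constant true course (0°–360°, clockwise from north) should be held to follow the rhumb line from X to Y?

Meridional parts: M(φ₁)=-0.6275, M(φ₂)=-0.7859 → ΔM = -0.1584;  Δλ = +0.0262 rad
tan C = Δλ / ΔM = -0.1653 → C = 170.62°

170.6°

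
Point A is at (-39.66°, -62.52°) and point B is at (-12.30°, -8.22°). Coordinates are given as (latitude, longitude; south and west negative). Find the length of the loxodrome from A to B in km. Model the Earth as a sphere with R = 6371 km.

Δψ = ln[tan(π/4+φ₂/2)/tan(π/4+φ₁/2)] = +0.5388;  Δφ = +0.4775 rad,  Δλ = +0.9477 rad
q = Δφ/Δψ = 0.8862
d = R·√(Δφ² + q²Δλ²) = 6371·0.96613 = 6155 km

6155 km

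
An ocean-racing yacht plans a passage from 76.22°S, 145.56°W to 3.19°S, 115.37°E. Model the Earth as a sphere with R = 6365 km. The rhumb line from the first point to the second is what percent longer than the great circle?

7.1%

Great circle: σ = 1.5542 rad → d_gc = Rσ = 9892.7 km
Rhumb: Δφ = +1.2746, Δλ = -1.7291, Δψ = +2.0576, q = Δφ/Δψ = 0.6195 → d_rh = R√(Δφ²+q²Δλ²) = 10597.1 km
Excess = (10597.1 − 9892.7) / 9892.7 = 704.4 / 9892.7 = 7.12% ≈ 7.1%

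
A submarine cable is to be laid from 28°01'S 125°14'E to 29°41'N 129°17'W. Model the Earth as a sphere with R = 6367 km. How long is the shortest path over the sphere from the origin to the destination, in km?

12883 km

Haversine: a = sin²(Δφ/2)+cos φ₁ cos φ₂ sin²(Δλ/2) = 0.71868;  σ = 2·atan2(√a,√(1−a))
σ = 115.936° → d = Rσ = 6367·2.02346 = 12883 km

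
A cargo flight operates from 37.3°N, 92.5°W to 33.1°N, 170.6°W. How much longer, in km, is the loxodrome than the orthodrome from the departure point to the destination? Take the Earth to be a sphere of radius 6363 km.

206 km

Great circle: cos σ = sin φ₁ sin φ₂ + cos φ₁ cos φ₂ cos Δλ,  σ = 1.0834 rad → d_gc = 6893.6 km
Rhumb line: Δψ = -0.0897, q = Δφ/Δψ = 0.8168, d_rh = R√(Δφ²+q²Δλ²) = 7099.6 km
Excess = 7099.6 − 6893.6 = 206.0 ≈ 206 km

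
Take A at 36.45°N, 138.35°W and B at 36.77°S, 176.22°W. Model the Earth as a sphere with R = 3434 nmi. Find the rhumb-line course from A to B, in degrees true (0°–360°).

Meridional parts: M(φ₁)=+0.6840, M(φ₂)=-0.6910 → ΔM = -1.3750;  Δλ = -0.6610 rad
tan C = Δλ / ΔM = +0.4807 → C = 205.67°

205.7°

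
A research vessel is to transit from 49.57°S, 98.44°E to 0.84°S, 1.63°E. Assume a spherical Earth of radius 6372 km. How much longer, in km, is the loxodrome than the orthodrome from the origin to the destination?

Great circle: cos σ = sin φ₁ sin φ₂ + cos φ₁ cos φ₂ cos Δλ,  σ = 1.6366 rad → d_gc = 10428.3 km
Rhumb line: Δψ = +0.9844, q = Δφ/Δψ = 0.8640, d_rh = R√(Δφ²+q²Δλ²) = 10765.5 km
Excess = 10765.5 − 10428.3 = 337.2 ≈ 337 km

337 km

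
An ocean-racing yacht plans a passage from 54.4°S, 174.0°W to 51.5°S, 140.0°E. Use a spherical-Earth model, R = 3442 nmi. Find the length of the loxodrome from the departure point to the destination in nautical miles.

1673 nmi

Δψ = ln[tan(π/4+φ₂/2)/tan(π/4+φ₁/2)] = +0.0840;  Δφ = +0.0506 rad,  Δλ = -0.8029 rad
q = Δφ/Δψ = 0.6022
d = R·√(Δφ² + q²Δλ²) = 3442·0.48614 = 1673 nmi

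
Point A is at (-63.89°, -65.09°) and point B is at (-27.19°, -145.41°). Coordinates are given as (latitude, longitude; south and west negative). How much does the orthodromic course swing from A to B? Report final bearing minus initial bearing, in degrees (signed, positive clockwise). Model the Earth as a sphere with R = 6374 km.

At departure: θ₁ = atan2(sin Δλ cos φ₂, cos φ₁ sin φ₂ − sin φ₁ cos φ₂ cos Δλ) = 265.64°
At arrival: θ₂ = atan2(sin Δλ cos φ₁, −cos φ₂ sin φ₁ + sin φ₂ cos φ₁ cos Δλ) = 330.44°
Δθ = θ₂ − θ₁ = +64.8°

+64.8°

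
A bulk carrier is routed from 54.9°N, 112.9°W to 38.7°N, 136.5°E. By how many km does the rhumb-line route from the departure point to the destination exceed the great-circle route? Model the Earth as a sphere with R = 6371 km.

814 km

Great circle: cos σ = sin φ₁ sin φ₂ + cos φ₁ cos φ₂ cos Δλ,  σ = 1.2093 rad → d_gc = 7704.6 km
Rhumb line: Δψ = -0.4176, q = Δφ/Δψ = 0.6770, d_rh = R√(Δφ²+q²Δλ²) = 8518.7 km
Excess = 8518.7 − 7704.6 = 814.1 ≈ 814 km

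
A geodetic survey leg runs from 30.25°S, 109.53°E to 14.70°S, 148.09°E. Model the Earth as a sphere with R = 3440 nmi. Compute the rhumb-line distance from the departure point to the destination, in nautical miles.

Δψ = ln[tan(π/4+φ₂/2)/tan(π/4+φ₁/2)] = +0.2949;  Δφ = +0.2714 rad,  Δλ = +0.6730 rad
q = Δφ/Δψ = 0.9202
d = R·√(Δφ² + q²Δλ²) = 3440·0.67617 = 2326 nmi

2326 nmi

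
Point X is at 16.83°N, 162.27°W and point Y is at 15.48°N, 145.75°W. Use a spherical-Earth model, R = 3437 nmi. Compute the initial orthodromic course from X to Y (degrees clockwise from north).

θ = atan2( sin Δλ·cos φ₂ ,  cos φ₁ sin φ₂ − sin φ₁ cos φ₂ cos Δλ )
  = atan2(+0.2740, -0.0120) = 92.52°

92.5°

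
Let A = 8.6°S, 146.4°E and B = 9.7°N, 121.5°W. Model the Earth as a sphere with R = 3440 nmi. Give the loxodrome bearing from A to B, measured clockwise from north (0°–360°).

78.7°

Meridional parts: M(φ₁)=-0.1507, M(φ₂)=+0.1701 → ΔM = +0.3208;  Δλ = +1.6074 rad
tan C = Δλ / ΔM = +5.0111 → C = 78.71°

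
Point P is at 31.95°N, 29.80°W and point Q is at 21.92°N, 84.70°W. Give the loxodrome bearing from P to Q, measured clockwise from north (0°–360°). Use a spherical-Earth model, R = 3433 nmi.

258.4°

Δψ = ln[tan(π/4+φ₂/2)/tan(π/4+φ₁/2)] = -0.1967
Δλ = -0.9582 rad (taken the short way round)
course = atan2(Δλ, Δψ) = 258.40°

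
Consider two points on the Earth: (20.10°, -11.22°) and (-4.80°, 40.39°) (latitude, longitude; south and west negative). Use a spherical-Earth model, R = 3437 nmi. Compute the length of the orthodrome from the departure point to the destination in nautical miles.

3387 nmi

cos σ = sin φ₁ sin φ₂ + cos φ₁ cos φ₂ cos Δλ
      = sin(20.10°)sin(-4.80°) + cos(20.10°)cos(-4.80°)cos(51.61°) = 0.5524
σ = 56.469° → d = Rσ = 3437·0.98557 = 3387 nmi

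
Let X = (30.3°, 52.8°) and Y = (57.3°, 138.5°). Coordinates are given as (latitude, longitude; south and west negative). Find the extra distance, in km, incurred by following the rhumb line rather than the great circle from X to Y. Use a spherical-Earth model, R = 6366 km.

369 km

Great circle: cos σ = sin φ₁ sin φ₂ + cos φ₁ cos φ₂ cos Δλ,  σ = 1.0933 rad → d_gc = 6960.08 km
Rhumb line: Δψ = +0.6710, q = Δφ/Δψ = 0.7023, d_rh = R√(Δφ²+q²Δλ²) = 7329.56 km
Excess = 7329.56 − 6960.08 = 369.48 ≈ 369 km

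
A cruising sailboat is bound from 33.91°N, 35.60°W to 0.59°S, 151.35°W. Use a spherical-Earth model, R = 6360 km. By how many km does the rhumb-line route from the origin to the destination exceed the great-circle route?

Great circle: cos σ = sin φ₁ sin φ₂ + cos φ₁ cos φ₂ cos Δλ,  σ = 1.9458 rad → d_gc = 12375.3 km
Rhumb line: Δψ = -0.6401, q = Δφ/Δψ = 0.9408, d_rh = R√(Δφ²+q²Δλ²) = 12679.5 km
Excess = 12679.5 − 12375.3 = 304.2 ≈ 304 km

304 km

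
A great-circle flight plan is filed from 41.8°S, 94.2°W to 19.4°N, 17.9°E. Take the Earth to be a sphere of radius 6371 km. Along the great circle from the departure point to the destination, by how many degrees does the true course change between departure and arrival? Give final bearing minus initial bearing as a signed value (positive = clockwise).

Initial bearing θ₁ = atan2(sin Δλ cos φ₂, cos φ₁ sin φ₂ − sin φ₁ cos φ₂ cos Δλ) = 89.27°
Final bearing θ₂ = (initial bearing from the destination back to the start) + 180° = 52.21°
Δθ = θ₂ − θ₁ = -37.1°

-37.1°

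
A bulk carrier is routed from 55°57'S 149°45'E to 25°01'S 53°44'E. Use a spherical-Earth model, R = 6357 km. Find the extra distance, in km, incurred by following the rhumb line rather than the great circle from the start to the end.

504 km

Great circle: cos σ = sin φ₁ sin φ₂ + cos φ₁ cos φ₂ cos Δλ,  σ = 1.2690 rad → d_gc = 8067.3 km
Rhumb line: Δψ = +0.7323, q = Δφ/Δψ = 0.7373, d_rh = R√(Δφ²+q²Δλ²) = 8571.2 km
Excess = 8571.2 − 8067.3 = 503.9 ≈ 504 km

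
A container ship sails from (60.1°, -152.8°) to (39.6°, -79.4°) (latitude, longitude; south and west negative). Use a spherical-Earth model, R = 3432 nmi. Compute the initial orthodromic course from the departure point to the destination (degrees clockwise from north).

θ = atan2( sin Δλ·cos φ₂ ,  cos φ₁ sin φ₂ − sin φ₁ cos φ₂ cos Δλ )
  = atan2(+0.7384, +0.1269) = 80.25°

80.2°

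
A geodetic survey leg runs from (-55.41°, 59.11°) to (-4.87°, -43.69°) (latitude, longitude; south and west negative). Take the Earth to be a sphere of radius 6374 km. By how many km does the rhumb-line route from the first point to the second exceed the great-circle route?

524 km

Great circle: cos σ = sin φ₁ sin φ₂ + cos φ₁ cos φ₂ cos Δλ,  σ = 1.6263 rad → d_gc = 10365.7 km
Rhumb line: Δψ = +1.0817, q = Δφ/Δψ = 0.8155, d_rh = R√(Δφ²+q²Δλ²) = 10889.8 km
Excess = 10889.8 − 10365.7 = 524.1 ≈ 524 km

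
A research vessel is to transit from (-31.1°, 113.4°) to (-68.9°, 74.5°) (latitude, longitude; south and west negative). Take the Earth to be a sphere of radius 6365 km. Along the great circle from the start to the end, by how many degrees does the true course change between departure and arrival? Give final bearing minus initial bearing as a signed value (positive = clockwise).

+31.9°

Initial bearing θ₁ = atan2(sin Δλ cos φ₂, cos φ₁ sin φ₂ − sin φ₁ cos φ₂ cos Δλ) = 199.06°
Final bearing θ₂ = (initial bearing from the destination back to the start) + 180° = 230.98°
Δθ = θ₂ − θ₁ = +31.9°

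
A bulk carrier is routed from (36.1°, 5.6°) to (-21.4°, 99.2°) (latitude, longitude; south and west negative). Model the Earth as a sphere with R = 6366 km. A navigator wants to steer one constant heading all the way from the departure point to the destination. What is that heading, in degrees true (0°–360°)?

123.0°

Meridional parts: M(φ₁)=+0.6764, M(φ₂)=-0.3825 → ΔM = -1.0589;  Δλ = +1.6336 rad
tan C = Δλ / ΔM = -1.5427 → C = 122.95°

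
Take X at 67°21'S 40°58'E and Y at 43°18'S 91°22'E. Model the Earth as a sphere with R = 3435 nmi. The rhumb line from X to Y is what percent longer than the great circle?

2.3%

Great circle: σ = 0.6240 rad → d_gc = Rσ = 2143.3 nmi
Rhumb: Δφ = +0.4198, Δλ = +0.8796, Δψ = +0.7681, q = Δφ/Δψ = 0.5465 → d_rh = R√(Δφ²+q²Δλ²) = 2192.2 nmi
Excess = (2192.2 − 2143.3) / 2143.3 = 48.9 / 2143.3 = 2.28% ≈ 2.3%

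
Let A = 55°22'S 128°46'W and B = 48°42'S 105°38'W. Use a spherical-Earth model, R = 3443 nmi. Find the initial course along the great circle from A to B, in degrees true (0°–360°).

74.4°

θ = atan2( sin Δλ·cos φ₂ ,  cos φ₁ sin φ₂ − sin φ₁ cos φ₂ cos Δλ )
  = atan2(+0.2593, +0.0724) = 74.39°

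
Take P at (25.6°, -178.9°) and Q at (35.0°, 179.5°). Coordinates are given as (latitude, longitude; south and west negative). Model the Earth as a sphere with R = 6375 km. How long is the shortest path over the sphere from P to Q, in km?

1057 km

cos σ = sin φ₁ sin φ₂ + cos φ₁ cos φ₂ cos Δλ
      = sin(25.60°)sin(35.00°) + cos(25.60°)cos(35.00°)cos(-1.60°) = 0.9863
σ = 9.501° → d = Rσ = 6375·0.16582 = 1057 km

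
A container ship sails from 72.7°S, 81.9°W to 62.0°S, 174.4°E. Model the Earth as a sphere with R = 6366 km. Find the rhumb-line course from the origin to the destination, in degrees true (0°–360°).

285.3°

Δψ = ln[tan(π/4+φ₂/2)/tan(π/4+φ₁/2)] = +0.4940
Δλ = -1.8099 rad (taken the short way round)
course = atan2(Δλ, Δψ) = 285.27°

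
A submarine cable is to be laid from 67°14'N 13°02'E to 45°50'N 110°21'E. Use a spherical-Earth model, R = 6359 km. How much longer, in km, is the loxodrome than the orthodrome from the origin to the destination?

549 km

Great circle: cos σ = sin φ₁ sin φ₂ + cos φ₁ cos φ₂ cos Δλ,  σ = 0.8930 rad → d_gc = 5678.5 km
Rhumb line: Δψ = -0.7007, q = Δφ/Δψ = 0.5330, d_rh = R√(Δφ²+q²Δλ²) = 6227.9 km
Excess = 6227.9 − 5678.5 = 549.4 ≈ 549 km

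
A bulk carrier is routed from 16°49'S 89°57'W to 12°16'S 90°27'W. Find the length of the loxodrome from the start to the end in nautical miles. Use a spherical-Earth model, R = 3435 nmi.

274 nmi

Δψ = ln[tan(π/4+φ₂/2)/tan(π/4+φ₁/2)] = +0.0821;  Δφ = +0.0794 rad,  Δλ = -0.0087 rad
q = Δφ/Δψ = 0.9677
d = R·√(Δφ² + q²Δλ²) = 3435·0.07986 = 274 nmi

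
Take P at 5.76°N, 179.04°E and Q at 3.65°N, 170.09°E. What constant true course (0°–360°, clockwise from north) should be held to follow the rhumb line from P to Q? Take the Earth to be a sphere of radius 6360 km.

Δψ = ln[tan(π/4+φ₂/2)/tan(π/4+φ₁/2)] = -0.0370
Δλ = -0.1562 rad (taken the short way round)
course = atan2(Δλ, Δψ) = 256.69°

256.7°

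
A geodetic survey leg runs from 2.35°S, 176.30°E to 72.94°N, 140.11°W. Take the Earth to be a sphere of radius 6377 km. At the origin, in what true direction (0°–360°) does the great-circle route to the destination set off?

11.9°

θ = atan2( sin Δλ·cos φ₂ ,  cos φ₁ sin φ₂ − sin φ₁ cos φ₂ cos Δλ )
  = atan2(+0.2023, +0.9639) = 11.85°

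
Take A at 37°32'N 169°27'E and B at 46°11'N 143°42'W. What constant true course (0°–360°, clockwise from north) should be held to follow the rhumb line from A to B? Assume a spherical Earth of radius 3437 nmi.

Meridional parts: M(φ₁)=+0.7077, M(φ₂)=+0.9109 → ΔM = +0.2032;  Δλ = +0.8177 rad
tan C = Δλ / ΔM = +4.0240 → C = 76.04°

76.0°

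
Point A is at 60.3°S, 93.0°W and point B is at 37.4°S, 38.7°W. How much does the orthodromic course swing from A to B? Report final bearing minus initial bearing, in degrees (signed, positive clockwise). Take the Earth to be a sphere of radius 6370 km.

-43.0°

Initial bearing θ₁ = atan2(sin Δλ cos φ₂, cos φ₁ sin φ₂ − sin φ₁ cos φ₂ cos Δλ) = 81.04°
Final bearing θ₂ = (initial bearing from the destination back to the start) + 180° = 38.03°
Δθ = θ₂ − θ₁ = -43.0°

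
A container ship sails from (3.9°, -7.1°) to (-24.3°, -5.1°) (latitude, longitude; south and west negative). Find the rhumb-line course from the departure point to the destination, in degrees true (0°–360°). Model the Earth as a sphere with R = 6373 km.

Meridional parts: M(φ₁)=+0.0681, M(φ₂)=-0.4374 → ΔM = -0.5056;  Δλ = +0.0349 rad
tan C = Δλ / ΔM = -0.0690 → C = 176.05°

176.1°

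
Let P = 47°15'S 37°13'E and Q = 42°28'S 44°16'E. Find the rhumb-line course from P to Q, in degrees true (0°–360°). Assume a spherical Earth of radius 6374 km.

46.2°

Δψ = ln[tan(π/4+φ₂/2)/tan(π/4+φ₁/2)] = +0.1179
Δλ = +0.1230 rad (taken the short way round)
course = atan2(Δλ, Δψ) = 46.23°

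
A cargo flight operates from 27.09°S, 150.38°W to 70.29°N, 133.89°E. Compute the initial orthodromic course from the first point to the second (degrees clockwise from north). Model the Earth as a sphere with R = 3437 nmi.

339.5°

θ = atan2( sin Δλ·cos φ₂ ,  cos φ₁ sin φ₂ − sin φ₁ cos φ₂ cos Δλ )
  = atan2(-0.3269, +0.8760) = 339.54°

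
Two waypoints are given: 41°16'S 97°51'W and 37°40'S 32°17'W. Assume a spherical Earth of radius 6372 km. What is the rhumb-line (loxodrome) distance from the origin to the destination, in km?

Δψ = ln[tan(π/4+φ₂/2)/tan(π/4+φ₁/2)] = +0.0814;  Δφ = +0.0628 rad,  Δλ = +1.1444 rad
q = Δφ/Δψ = 0.7717
d = R·√(Δφ² + q²Δλ²) = 6372·0.88533 = 5641 km

5641 km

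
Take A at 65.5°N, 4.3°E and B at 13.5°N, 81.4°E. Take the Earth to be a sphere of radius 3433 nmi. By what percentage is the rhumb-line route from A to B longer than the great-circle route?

Great circle: σ = 1.2635 rad → d_gc = Rσ = 4337.7 nmi
Rhumb: Δφ = -0.9076, Δλ = +1.3456, Δψ = -1.2895, q = Δφ/Δψ = 0.7038 → d_rh = R√(Δφ²+q²Δλ²) = 4503.3 nmi
Excess = (4503.3 − 4337.7) / 4337.7 = 165.6 / 4337.7 = 3.82% ≈ 3.8%

3.8%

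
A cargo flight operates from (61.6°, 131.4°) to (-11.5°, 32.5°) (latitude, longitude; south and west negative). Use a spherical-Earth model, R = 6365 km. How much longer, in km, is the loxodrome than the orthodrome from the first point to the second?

Great circle: cos σ = sin φ₁ sin φ₂ + cos φ₁ cos φ₂ cos Δλ,  σ = 1.8209 rad → d_gc = 11589.9 km
Rhumb line: Δψ = -1.5763, q = Δφ/Δψ = 0.8094, d_rh = R√(Δφ²+q²Δλ²) = 12042.6 km
Excess = 12042.6 − 11589.9 = 452.7 ≈ 453 km

453 km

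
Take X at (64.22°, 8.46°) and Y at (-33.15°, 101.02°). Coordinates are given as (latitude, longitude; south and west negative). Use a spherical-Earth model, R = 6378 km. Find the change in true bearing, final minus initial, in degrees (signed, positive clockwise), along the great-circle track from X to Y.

At departure: θ₁ = atan2(sin Δλ cos φ₂, cos φ₁ sin φ₂ − sin φ₁ cos φ₂ cos Δλ) = 103.72°
At arrival: θ₂ = atan2(sin Δλ cos φ₁, −cos φ₂ sin φ₁ + sin φ₂ cos φ₁ cos Δλ) = 149.69°
Δθ = θ₂ − θ₁ = +46.0°

+46.0°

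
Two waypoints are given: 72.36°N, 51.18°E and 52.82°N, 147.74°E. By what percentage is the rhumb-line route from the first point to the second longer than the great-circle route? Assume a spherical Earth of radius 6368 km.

10.4%

Great circle: σ = 0.7402 rad → d_gc = Rσ = 4713.4 km
Rhumb: Δφ = -0.3410, Δλ = +1.6853, Δψ = -0.7736, q = Δφ/Δψ = 0.4408 → d_rh = R√(Δφ²+q²Δλ²) = 5205.5 km
Excess = (5205.5 − 4713.4) / 4713.4 = 492.1 / 4713.4 = 10.44% ≈ 10.4%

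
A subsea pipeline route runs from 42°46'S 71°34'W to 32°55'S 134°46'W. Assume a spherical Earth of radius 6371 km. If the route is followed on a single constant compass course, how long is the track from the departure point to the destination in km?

Δψ = ln[tan(π/4+φ₂/2)/tan(π/4+φ₁/2)] = +0.2183;  Δφ = +0.1719 rad,  Δλ = -1.1030 rad
q = Δφ/Δψ = 0.7876
d = R·√(Δφ² + q²Δλ²) = 6371·0.88556 = 5642 km

5642 km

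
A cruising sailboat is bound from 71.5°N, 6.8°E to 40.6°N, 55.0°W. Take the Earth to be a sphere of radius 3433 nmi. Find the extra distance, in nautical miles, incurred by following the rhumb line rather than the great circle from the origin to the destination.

Great circle: cos σ = sin φ₁ sin φ₂ + cos φ₁ cos φ₂ cos Δλ,  σ = 0.7510 rad → d_gc = 2578.26 nmi
Rhumb line: Δψ = -1.0382, q = Δφ/Δψ = 0.5195, d_rh = R√(Δφ²+q²Δλ²) = 2669.75 nmi
Excess = 2669.75 − 2578.26 = 91.49 ≈ 91 nmi

91 nmi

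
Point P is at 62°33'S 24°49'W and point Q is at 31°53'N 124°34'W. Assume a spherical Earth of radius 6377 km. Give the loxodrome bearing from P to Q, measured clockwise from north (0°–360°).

318.9°

Δψ = ln[tan(π/4+φ₂/2)/tan(π/4+φ₁/2)] = +1.9973
Δλ = -1.7410 rad (taken the short way round)
course = atan2(Δλ, Δψ) = 318.92°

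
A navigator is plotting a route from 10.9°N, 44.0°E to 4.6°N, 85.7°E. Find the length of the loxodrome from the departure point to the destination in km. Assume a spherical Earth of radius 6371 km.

Δψ = ln[tan(π/4+φ₂/2)/tan(π/4+φ₁/2)] = -0.1110;  Δφ = -0.1100 rad,  Δλ = +0.7278 rad
q = Δφ/Δψ = 0.9903
d = R·√(Δφ² + q²Δλ²) = 6371·0.72912 = 4645 km

4645 km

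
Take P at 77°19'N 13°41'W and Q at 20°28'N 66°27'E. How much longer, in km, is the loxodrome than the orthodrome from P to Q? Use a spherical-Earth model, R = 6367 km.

Great circle: cos σ = sin φ₁ sin φ₂ + cos φ₁ cos φ₂ cos Δλ,  σ = 1.1849 rad → d_gc = 7544.3 km
Rhumb line: Δψ = -1.8319, q = Δφ/Δψ = 0.5416, d_rh = R√(Δφ²+q²Δλ²) = 7948.1 km
Excess = 7948.1 − 7544.3 = 403.8 ≈ 404 km

404 km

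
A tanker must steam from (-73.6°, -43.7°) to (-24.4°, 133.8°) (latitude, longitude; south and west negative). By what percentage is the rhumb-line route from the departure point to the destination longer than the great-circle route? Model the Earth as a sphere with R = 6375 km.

37.9%

Great circle: σ = 1.4309 rad → d_gc = Rσ = 9122.1 km
Rhumb: Δφ = +0.8587, Δλ = +3.0980, Δψ = +1.4979, q = Δφ/Δψ = 0.5733 → d_rh = R√(Δφ²+q²Δλ²) = 12575.9 km
Excess = (12575.9 − 9122.1) / 9122.1 = 3453.8 / 9122.1 = 37.86% ≈ 37.9%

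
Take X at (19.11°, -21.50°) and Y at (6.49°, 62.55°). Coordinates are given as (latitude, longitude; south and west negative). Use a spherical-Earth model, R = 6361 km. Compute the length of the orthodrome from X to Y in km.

Haversine: a = sin²(Δφ/2)+cos φ₁ cos φ₂ sin²(Δλ/2) = 0.43284;  σ = 2·atan2(√a,√(1−a))
σ = 82.280° → d = Rσ = 6361·1.43606 = 9135 km

9135 km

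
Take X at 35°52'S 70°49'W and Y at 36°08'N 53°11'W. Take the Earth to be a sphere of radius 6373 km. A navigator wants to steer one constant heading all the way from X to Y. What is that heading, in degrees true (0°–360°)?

12.9°

Meridional parts: M(φ₁)=-0.6714, M(φ₂)=+0.6772 → ΔM = +1.3486;  Δλ = +0.3078 rad
tan C = Δλ / ΔM = +0.2282 → C = 12.86°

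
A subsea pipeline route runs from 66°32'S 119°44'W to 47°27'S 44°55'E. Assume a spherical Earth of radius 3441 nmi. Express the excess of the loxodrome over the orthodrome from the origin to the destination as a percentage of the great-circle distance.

36.5%

Great circle: σ = 1.1417 rad → d_gc = Rσ = 3928.5 nmi
Rhumb: Δφ = +0.3331, Δλ = +2.8737, Δψ = +0.6285, q = Δφ/Δψ = 0.5300 → d_rh = R√(Δφ²+q²Δλ²) = 5364.3 nmi
Excess = (5364.3 − 3928.5) / 3928.5 = 1435.8 / 3928.5 = 36.548% ≈ 36.5%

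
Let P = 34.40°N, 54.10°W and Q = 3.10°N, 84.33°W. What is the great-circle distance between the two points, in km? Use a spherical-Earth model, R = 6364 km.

4672 km

cos σ = sin φ₁ sin φ₂ + cos φ₁ cos φ₂ cos Δλ
      = sin(34.40°)sin(3.10°) + cos(34.40°)cos(3.10°)cos(-30.23°) = 0.7424
σ = 42.062° → d = Rσ = 6364·0.73413 = 4672 km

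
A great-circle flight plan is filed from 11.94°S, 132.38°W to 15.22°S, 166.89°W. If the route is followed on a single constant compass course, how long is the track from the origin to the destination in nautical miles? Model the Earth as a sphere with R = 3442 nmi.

Δψ = ln[tan(π/4+φ₂/2)/tan(π/4+φ₁/2)] = -0.0589;  Δφ = -0.0572 rad,  Δλ = -0.6023 rad
q = Δφ/Δψ = 0.9719
d = R·√(Δφ² + q²Δλ²) = 3442·0.58818 = 2025 nmi

2025 nmi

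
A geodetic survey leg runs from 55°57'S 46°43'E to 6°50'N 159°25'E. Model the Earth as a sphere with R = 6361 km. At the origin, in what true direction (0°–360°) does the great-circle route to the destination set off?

N = sin Δλ·cos φ₂ = +0.9160;  D = cos φ₁ sin φ₂ − sin φ₁ cos φ₂ cos Δλ = -0.2509
initial course = atan2(N, D) = 105.32°

105.3°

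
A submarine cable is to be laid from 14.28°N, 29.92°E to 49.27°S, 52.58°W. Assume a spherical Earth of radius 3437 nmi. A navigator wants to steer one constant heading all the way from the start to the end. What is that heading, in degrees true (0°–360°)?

229.2°

Δψ = ln[tan(π/4+φ₂/2)/tan(π/4+φ₁/2)] = -1.2429
Δλ = -1.4399 rad (taken the short way round)
course = atan2(Δλ, Δψ) = 229.20°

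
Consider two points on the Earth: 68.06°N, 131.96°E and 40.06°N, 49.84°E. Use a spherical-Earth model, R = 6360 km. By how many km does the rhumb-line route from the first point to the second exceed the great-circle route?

353 km

Great circle: cos σ = sin φ₁ sin φ₂ + cos φ₁ cos φ₂ cos Δλ,  σ = 0.8813 rad → d_gc = 5604.8 km
Rhumb line: Δψ = -0.8765, q = Δφ/Δψ = 0.5576, d_rh = R√(Δφ²+q²Δλ²) = 5957.6 km
Excess = 5957.6 − 5604.8 = 352.8 ≈ 353 km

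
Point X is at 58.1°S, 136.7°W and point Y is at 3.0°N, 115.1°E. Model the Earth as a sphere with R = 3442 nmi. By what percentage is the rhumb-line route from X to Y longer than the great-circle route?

5.3%

Great circle: σ = 1.7816 rad → d_gc = Rσ = 6132.3 nmi
Rhumb: Δφ = +1.0664, Δλ = -1.8884, Δψ = +1.3048, q = Δφ/Δψ = 0.8173 → d_rh = R√(Δφ²+q²Δλ²) = 6457.0 nmi
Excess = (6457.0 − 6132.3) / 6132.3 = 324.7 / 6132.3 = 5.29% ≈ 5.3%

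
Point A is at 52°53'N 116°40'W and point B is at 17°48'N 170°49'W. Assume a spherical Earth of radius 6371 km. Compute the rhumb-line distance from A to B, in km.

Rhumb course C = atan2(Δλ, Δψ) with Δψ = ln[tan(π/4+φ₂/2)/tan(π/4+φ₁/2)] = -0.7757, Δλ = -0.9451 → C = 230.62°
d = R·|Δφ| / |cos C| = 6371·0.61232 / 0.63442 = 6149 km

6149 km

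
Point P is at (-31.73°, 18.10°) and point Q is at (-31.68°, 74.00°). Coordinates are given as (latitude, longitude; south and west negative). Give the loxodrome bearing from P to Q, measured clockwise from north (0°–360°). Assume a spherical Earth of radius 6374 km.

89.9°

Δψ = ln[tan(π/4+φ₂/2)/tan(π/4+φ₁/2)] = +0.0010
Δλ = +0.9756 rad (taken the short way round)
course = atan2(Δλ, Δψ) = 89.94°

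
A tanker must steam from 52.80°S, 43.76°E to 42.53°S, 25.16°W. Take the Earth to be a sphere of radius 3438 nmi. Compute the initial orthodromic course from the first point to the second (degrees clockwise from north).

θ = atan2( sin Δλ·cos φ₂ ,  cos φ₁ sin φ₂ − sin φ₁ cos φ₂ cos Δλ )
  = atan2(-0.6876, -0.1976) = 253.97°

254.0°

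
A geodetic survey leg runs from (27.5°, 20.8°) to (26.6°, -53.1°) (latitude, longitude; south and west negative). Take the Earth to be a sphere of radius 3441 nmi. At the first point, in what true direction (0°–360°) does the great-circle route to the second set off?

288.2°

N = sin Δλ·cos φ₂ = -0.8591;  D = cos φ₁ sin φ₂ − sin φ₁ cos φ₂ cos Δλ = +0.2827
initial course = atan2(N, D) = 288.21°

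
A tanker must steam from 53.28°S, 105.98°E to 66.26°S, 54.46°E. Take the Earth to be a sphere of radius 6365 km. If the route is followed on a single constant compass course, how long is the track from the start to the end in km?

3184 km

Rhumb course C = atan2(Δλ, Δψ) with Δψ = ln[tan(π/4+φ₂/2)/tan(π/4+φ₁/2)] = -0.4568, Δλ = -0.8992 → C = 243.07°
d = R·|Δφ| / |cos C| = 6365·0.22654 / 0.45290 = 3184 km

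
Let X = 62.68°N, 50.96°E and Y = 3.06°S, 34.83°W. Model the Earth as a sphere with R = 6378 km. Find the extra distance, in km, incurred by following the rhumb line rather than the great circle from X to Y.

347 km

Great circle: cos σ = sin φ₁ sin φ₂ + cos φ₁ cos φ₂ cos Δλ,  σ = 1.5846 rad → d_gc = 10106.4 km
Rhumb line: Δψ = -1.4680, q = Δφ/Δψ = 0.7816, d_rh = R√(Δφ²+q²Δλ²) = 10453.1 km
Excess = 10453.1 − 10106.4 = 346.7 ≈ 347 km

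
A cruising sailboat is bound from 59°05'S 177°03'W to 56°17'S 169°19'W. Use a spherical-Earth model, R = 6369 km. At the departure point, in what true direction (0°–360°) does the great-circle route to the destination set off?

59.2°

θ = atan2( sin Δλ·cos φ₂ ,  cos φ₁ sin φ₂ − sin φ₁ cos φ₂ cos Δλ )
  = atan2(+0.0747, +0.0445) = 59.20°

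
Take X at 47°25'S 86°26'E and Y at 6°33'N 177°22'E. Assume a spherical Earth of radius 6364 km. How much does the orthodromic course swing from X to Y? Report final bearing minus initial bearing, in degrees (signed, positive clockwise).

-43.4°

Initial bearing θ₁ = atan2(sin Δλ cos φ₂, cos φ₁ sin φ₂ − sin φ₁ cos φ₂ cos Δλ) = 86.24°
Final bearing θ₂ = (initial bearing from the destination back to the start) + 180° = 42.82°
Δθ = θ₂ − θ₁ = -43.4°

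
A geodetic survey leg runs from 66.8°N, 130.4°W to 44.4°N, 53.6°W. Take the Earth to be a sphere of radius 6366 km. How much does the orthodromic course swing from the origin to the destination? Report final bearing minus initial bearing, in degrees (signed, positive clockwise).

At departure: θ₁ = atan2(sin Δλ cos φ₂, cos φ₁ sin φ₂ − sin φ₁ cos φ₂ cos Δλ) = 79.76°
At arrival: θ₂ = atan2(sin Δλ cos φ₁, −cos φ₂ sin φ₁ + sin φ₂ cos φ₁ cos Δλ) = 147.14°
Δθ = θ₂ − θ₁ = +67.4°

+67.4°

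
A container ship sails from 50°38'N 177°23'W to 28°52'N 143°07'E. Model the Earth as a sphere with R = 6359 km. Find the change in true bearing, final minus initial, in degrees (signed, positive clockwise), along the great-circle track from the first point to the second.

Initial bearing θ₁ = atan2(sin Δλ cos φ₂, cos φ₁ sin φ₂ − sin φ₁ cos φ₂ cos Δλ) = 248.79°
Final bearing θ₂ = (initial bearing from the destination back to the start) + 180° = 222.47°
Δθ = θ₂ − θ₁ = -26.3°

-26.3°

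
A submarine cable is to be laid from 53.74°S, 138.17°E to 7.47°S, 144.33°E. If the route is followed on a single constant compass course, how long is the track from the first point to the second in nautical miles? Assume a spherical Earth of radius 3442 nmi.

Rhumb course C = atan2(Δλ, Δψ) with Δψ = ln[tan(π/4+φ₂/2)/tan(π/4+φ₁/2)] = +0.9857, Δλ = +0.1075 → C = 6.22°
d = R·|Δφ| / |cos C| = 3442·0.80756 / 0.99410 = 2796 nmi

2796 nmi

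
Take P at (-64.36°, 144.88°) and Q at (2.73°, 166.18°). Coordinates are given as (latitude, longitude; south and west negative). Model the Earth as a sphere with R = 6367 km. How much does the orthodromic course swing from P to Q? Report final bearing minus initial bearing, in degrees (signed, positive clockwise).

Initial bearing θ₁ = atan2(sin Δλ cos φ₂, cos φ₁ sin φ₂ − sin φ₁ cos φ₂ cos Δλ) = 22.88°
Final bearing θ₂ = (initial bearing from the destination back to the start) + 180° = 9.70°
Δθ = θ₂ − θ₁ = -13.2°

-13.2°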